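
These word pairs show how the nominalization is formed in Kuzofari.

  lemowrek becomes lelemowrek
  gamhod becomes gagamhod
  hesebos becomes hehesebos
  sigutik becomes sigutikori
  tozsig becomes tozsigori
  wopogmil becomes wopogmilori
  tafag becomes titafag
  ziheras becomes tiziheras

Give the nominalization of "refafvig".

lemowrek and sigutik both end in -k yet inflect differently (lelemowrek, sigutikori), so the final letter is not what conditions the rule; the last vowel is.
"refafvig" has last vowel 'i'. The stems whose last vowel is 'i' (sigutik → sigutikori, tozsig → tozsigori, wopogmil → wopogmilori) add -ori.
The other patterns: stems whose last vowel is 'e' or 'o' repeat the first consonant+vowel as a prefix; stems whose last vowel is 'a' add the prefix ti-.
So refafvig → refafvigori.

refafvigori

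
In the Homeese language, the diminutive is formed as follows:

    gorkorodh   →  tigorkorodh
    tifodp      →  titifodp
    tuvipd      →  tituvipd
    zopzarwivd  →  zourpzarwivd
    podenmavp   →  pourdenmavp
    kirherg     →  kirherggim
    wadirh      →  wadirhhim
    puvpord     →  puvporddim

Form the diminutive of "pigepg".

tipigepg

puvpord and zopzarwivd both end in -d yet inflect differently (puvporddim, zourpzarwivd), so the final letter is not what conditions the rule; the second-to-last letter is.
"pigepg" has second-to-last letter 'p'. The one such stem in the data (tuvipd → tituvipd) adds the prefix ti-, so the same rule applies.
So pigepg → tipigepg.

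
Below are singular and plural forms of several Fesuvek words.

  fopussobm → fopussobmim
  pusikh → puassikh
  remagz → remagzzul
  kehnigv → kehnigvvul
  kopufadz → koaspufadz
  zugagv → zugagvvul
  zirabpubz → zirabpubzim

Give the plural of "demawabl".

demawablim

remagz and zirabpubz both end in -z yet inflect differently (remagzzul, zirabpubzim), so the final letter is not what conditions the rule; the second-to-last letter is.
"demawabl" has second-to-last letter 'b'. The stems whose second-to-last letter is 'b' (fopussobm → fopussobmim, zirabpubz → zirabpubzim) add -im.
So demawabl → demawablim.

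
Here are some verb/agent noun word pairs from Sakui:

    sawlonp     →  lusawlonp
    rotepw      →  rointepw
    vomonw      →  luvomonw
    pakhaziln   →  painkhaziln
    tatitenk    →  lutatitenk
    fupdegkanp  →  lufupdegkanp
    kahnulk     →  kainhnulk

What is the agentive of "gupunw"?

vomonw and rotepw both end in -w yet inflect differently (luvomonw, rointepw), so the final letter is not what conditions the rule; the second-to-last letter is.
"gupunw" has second-to-last letter 'n'. The stems whose second-to-last letter is 'n' (vomonw → luvomonw, fupdegkanp → lufupdegkanp, tatitenk → lutatitenk) add the prefix lu-.
So gupunw → lugupunw.

lugupunw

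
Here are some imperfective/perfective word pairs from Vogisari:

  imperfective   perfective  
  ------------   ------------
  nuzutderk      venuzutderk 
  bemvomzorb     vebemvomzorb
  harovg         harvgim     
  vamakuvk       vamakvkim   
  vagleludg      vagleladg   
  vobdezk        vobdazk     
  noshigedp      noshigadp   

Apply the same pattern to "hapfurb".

vehapfurb

nuzutderk and vamakuvk both end in -k yet inflect differently (venuzutderk, vamakvkim), so the final letter is not what conditions the rule; the second-to-last letter is.
"hapfurb" has second-to-last letter 'r'. The stems whose second-to-last letter is 'r' (nuzutderk → venuzutderk, bemvomzorb → vebemvomzorb) add the prefix ve-.
So hapfurb → vehapfurb.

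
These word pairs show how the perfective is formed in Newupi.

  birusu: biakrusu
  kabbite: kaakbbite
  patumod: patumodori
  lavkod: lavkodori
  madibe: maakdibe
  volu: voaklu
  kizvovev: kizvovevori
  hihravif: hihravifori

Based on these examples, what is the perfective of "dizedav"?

dizedavori

kizvovev and kabbite both have last vowel 'e' yet inflect differently (kizvovevori, kaakbbite), so the last vowel is not what conditions the rule; whether the stem ends in a vowel or a consonant is.
"dizedav" ends in a consonant. The stems ending in a consonant (kizvovev → kizvovevori, lavkod → lavkodori, patumod → patumodori) add -ori.
So dizedav → dizedavori.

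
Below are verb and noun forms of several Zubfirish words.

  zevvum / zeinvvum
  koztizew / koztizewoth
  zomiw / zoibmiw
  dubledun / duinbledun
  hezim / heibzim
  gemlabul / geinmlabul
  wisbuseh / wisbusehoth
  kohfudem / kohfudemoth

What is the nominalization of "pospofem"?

pospofemoth

zevvum and kohfudem both end in -m yet inflect differently (zeinvvum, kohfudemoth), so the final letter is not what conditions the rule; the last vowel is.
"pospofem" has last vowel 'e'. The stems whose last vowel is 'e' (kohfudem → kohfudemoth, koztizew → koztizewoth, wisbuseh → wisbusehoth) add -oth.
The other patterns: stems whose last vowel is 'u' insert -in- after the first vowel; stems whose last vowel is 'i' insert -ib- after the first vowel.
So pospofem → pospofemoth.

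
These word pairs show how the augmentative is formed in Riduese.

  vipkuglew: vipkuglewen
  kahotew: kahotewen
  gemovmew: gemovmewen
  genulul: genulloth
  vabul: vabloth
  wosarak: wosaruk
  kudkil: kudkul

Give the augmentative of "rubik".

genulul and kudkil both end in -l yet inflect differently (genulloth, kudkul), so the final letter is not what conditions the rule; the last vowel is.
"rubik" has last vowel 'i'. The one such stem in the data (kudkil → kudkul) changes the last vowel to 'u' (as does wosarak), so the same rule applies.
The other patterns: stems whose last vowel is 'e' add -en; stems whose last vowel is 'u' delete the last vowel and add -oth.
So rubik → rubuk.

rubuk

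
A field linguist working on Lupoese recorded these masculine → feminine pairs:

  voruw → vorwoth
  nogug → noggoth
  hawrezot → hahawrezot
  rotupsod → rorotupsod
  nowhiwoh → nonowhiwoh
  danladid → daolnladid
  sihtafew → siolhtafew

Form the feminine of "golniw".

"golniw" has last vowel 'i'. The one such stem in the data (danladid → daolnladid) inserts -ol- after the first vowel (as does sihtafew), so the same rule applies.
So golniw → goollniw.

goollniw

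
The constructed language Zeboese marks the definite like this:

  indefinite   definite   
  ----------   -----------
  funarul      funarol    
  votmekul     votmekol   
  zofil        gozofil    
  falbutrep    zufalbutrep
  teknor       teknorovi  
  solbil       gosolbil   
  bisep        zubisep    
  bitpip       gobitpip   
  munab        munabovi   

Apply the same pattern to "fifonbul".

fifonbol

"fifonbul" has last vowel 'u'. The stems whose last vowel is 'u' (funarul → funarol, votmekul → votmekol) change the last vowel to 'o'.
The other patterns: stems whose last vowel is 'i' add the prefix go-; stems whose last vowel is 'e' add the prefix zu-; stems whose last vowel is 'a' or 'o' add -ovi.
So fifonbul → fifonbol.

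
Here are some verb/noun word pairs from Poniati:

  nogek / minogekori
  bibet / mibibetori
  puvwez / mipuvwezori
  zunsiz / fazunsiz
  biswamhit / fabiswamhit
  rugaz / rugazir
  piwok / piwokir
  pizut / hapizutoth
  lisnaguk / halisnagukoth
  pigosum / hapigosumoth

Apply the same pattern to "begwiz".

puvwez and zunsiz both end in -z yet inflect differently (mipuvwezori, fazunsiz), so the final letter is not what conditions the rule; the last vowel is.
"begwiz" has last vowel 'i'. The stems whose last vowel is 'i' (zunsiz → fazunsiz, biswamhit → fabiswamhit) add the prefix fa-.
So begwiz → fabegwiz.

fabegwiz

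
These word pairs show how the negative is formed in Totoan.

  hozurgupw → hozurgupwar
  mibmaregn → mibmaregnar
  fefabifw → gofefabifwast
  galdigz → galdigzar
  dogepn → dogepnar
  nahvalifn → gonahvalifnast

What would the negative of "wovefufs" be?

gowovefufsast

nahvalifn and dogepn both end in -n yet inflect differently (gonahvalifnast, dogepnar), so the final letter is not what conditions the rule; the second-to-last letter is.
"wovefufs" has second-to-last letter 'f'. The stems whose second-to-last letter is 'f' (nahvalifn → gonahvalifnast, fefabifw → gofefabifwast) add go- … -ast around the stem.
The other pattern: stems whose second-to-last letter is 'g' or 'p' add -ar.
So wovefufs → gowovefufsast.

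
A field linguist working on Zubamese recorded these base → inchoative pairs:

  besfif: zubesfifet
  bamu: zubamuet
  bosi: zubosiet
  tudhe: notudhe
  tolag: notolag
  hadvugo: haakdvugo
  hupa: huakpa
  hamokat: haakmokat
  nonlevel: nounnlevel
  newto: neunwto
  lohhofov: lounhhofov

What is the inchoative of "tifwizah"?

notifwizah

hadvugo and newto both end in -o yet inflect differently (haakdvugo, neunwto), so the final letter is not what conditions the rule; the first letter is.
"tifwizah" begins with t-. The stems beginning with t- (tudhe → notudhe, tolag → notolag) add the prefix no-.
So tifwizah → notifwizah.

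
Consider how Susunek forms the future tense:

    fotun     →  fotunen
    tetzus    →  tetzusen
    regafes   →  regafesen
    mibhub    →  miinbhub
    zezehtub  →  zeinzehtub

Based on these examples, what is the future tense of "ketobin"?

fotun and mibhub both have last vowel 'u' yet inflect differently (fotunen, miinbhub), so the last vowel is not what conditions the rule; the final letter is.
"ketobin" ends in -n. The one such stem in the data (fotun → fotunen) adds -en, so the same rule applies.
The other pattern: stems ending in -b insert -in- after the first vowel.
So ketobin → ketobinen.

ketobinen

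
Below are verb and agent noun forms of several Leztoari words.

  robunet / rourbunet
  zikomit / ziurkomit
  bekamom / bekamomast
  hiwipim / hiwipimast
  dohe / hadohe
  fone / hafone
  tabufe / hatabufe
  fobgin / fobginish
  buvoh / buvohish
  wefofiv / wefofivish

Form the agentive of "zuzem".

"zuzem" ends in -m. The stems ending in -m (bekamom → bekamomast, hiwipim → hiwipimast) add -ast.
The other patterns: stems ending in -t insert -ur- after the first vowel; stems ending in -e add the prefix ha-; stems ending in -h, -n or -v add -ish.
So zuzem → zuzemast.

zuzemast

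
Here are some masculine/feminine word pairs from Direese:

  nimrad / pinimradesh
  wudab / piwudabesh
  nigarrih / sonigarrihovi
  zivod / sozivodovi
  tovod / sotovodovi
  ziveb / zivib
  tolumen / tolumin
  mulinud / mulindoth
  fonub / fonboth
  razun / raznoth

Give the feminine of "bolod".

nimrad and zivod both end in -d yet inflect differently (pinimradesh, sozivodovi), so the final letter is not what conditions the rule; the last vowel is.
"bolod" has last vowel 'o'. The stems whose last vowel is 'o' (zivod → sozivodovi, tovod → sotovodovi) add so- … -ovi around the stem.
So bolod → sobolodovi.

sobolodovi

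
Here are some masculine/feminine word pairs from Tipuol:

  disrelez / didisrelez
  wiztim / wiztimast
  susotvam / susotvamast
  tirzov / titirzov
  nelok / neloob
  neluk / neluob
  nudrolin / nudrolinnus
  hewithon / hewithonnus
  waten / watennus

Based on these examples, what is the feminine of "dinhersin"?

dinhersinnus

nudrolin and wiztim both have last vowel 'i' yet inflect differently (nudrolinnus, wiztimast), so the last vowel is not what conditions the rule; the final letter is.
"dinhersin" ends in -n. The stems ending in -n (waten → watennus, hewithon → hewithonnus, nudrolin → nudrolinnus) double the final consonant and add -us.
The other patterns: stems ending in -m add -ast; stems ending in -k drop the final letter and add -ob; stems ending in -v or -z repeat the first consonant+vowel as a prefix.
So dinhersin → dinhersinnus.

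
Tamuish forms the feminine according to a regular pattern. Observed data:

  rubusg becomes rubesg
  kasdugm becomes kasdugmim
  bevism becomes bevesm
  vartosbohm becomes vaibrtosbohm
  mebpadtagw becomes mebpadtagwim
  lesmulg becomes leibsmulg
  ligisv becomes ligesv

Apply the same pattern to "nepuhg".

bevism and kasdugm both end in -m yet inflect differently (bevesm, kasdugmim), so the final letter is not what conditions the rule; the second-to-last letter is.
"nepuhg" has second-to-last letter 'h'. The one such stem in the data (vartosbohm → vaibrtosbohm) inserts -ib- after the first vowel (as does lesmulg), so the same rule applies.
The other patterns: stems whose second-to-last letter is 's' change the last vowel to 'e'; stems whose second-to-last letter is 'g' add -im.
So nepuhg → neibpuhg.

neibpuhg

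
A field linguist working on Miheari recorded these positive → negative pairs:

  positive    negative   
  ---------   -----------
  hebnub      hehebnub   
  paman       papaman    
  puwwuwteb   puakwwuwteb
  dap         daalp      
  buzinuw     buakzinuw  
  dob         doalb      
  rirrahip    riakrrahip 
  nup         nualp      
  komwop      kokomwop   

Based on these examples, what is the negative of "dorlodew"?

doakrlodew

dob and hebnub both end in -b yet inflect differently (doalb, hehebnub), so the final letter is not what conditions the rule; the number of vowels is.
"dorlodew" has 3 vowels. The stems with 3 vowels (buzinuw → buakzinuw, rirrahip → riakrrahip, puwwuwteb → puakwwuwteb) insert -ak- after the first vowel.
The other patterns: stems with 1 vowel insert -al- after the first vowel; stems with 2 vowels repeat the first consonant+vowel as a prefix.
So dorlodew → doakrlodew.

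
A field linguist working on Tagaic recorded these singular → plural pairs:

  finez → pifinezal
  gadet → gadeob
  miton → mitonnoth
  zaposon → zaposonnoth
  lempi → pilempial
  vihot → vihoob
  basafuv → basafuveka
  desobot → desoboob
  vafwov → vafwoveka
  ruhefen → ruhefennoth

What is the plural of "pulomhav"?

pulomhaveka

vafwov and desobot both have last vowel 'o' yet inflect differently (vafwoveka, desoboob), so the last vowel is not what conditions the rule; the final letter is.
"pulomhav" ends in -v. The stems ending in -v (vafwov → vafwoveka, basafuv → basafuveka) add -eka.
So pulomhav → pulomhaveka.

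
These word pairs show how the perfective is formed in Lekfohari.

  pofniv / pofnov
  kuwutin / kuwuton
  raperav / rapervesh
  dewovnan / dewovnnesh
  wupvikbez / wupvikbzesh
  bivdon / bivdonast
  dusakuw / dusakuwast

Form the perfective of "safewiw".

safewow

"safewiw" has last vowel 'i'. The stems whose last vowel is 'i' (pofniv → pofnov, kuwutin → kuwuton) change the last vowel to 'o'.
So safewiw → safewow.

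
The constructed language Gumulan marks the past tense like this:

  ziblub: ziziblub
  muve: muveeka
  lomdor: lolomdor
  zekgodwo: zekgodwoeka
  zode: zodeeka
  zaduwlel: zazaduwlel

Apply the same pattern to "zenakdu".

zekgodwo and lomdor both have last vowel 'o' yet inflect differently (zekgodwoeka, lolomdor), so the last vowel is not what conditions the rule; whether the stem ends in a vowel or a consonant is.
"zenakdu" ends in a vowel. The stems ending in a vowel (zode → zodeeka, muve → muveeka, zekgodwo → zekgodwoeka) add -eka.
So zenakdu → zenakdueka.

zenakdueka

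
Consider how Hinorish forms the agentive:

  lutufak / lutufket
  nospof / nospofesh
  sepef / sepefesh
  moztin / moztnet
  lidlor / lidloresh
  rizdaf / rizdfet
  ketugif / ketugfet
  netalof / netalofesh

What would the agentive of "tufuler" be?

tufuleresh

rizdaf and sepef both end in -f yet inflect differently (rizdfet, sepefesh), so the final letter is not what conditions the rule; the last vowel is.
"tufuler" has last vowel 'e'. The one such stem in the data (sepef → sepefesh) adds -esh, so the same rule applies.
So tufuler → tufuleresh.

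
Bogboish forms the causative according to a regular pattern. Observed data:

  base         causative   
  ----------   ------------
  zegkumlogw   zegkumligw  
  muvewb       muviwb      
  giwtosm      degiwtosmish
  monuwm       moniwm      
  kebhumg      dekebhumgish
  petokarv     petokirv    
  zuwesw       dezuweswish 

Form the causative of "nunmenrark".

nunmenrirk

giwtosm and monuwm both end in -m yet inflect differently (degiwtosmish, moniwm), so the final letter is not what conditions the rule; the second-to-last letter is.
"nunmenrark" has second-to-last letter 'r'. The one such stem in the data (petokarv → petokirv) changes the last vowel to 'i' (as do muvewb, monuwm), so the same rule applies.
The other pattern: stems whose second-to-last letter is 'm' or 's' add de- … -ish around the stem.
So nunmenrark → nunmenrirk.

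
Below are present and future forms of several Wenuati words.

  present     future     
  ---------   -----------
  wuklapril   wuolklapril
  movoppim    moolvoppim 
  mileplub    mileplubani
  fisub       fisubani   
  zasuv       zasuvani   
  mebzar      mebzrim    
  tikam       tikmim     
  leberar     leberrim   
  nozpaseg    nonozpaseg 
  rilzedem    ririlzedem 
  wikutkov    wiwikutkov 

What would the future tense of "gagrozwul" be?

movoppim and tikam both end in -m yet inflect differently (moolvoppim, tikmim), so the final letter is not what conditions the rule; the last vowel is.
"gagrozwul" has last vowel 'u'. The stems whose last vowel is 'u' (mileplub → mileplubani, fisub → fisubani, zasuv → zasuvani) add -ani.
So gagrozwul → gagrozwulani.

gagrozwulani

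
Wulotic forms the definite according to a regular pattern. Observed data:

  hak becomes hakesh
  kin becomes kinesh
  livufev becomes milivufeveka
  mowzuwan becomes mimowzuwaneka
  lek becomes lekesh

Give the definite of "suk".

sukesh

mowzuwan and kin both end in -n yet inflect differently (mimowzuwaneka, kinesh), so the final letter is not what conditions the rule; the number of vowels is.
"suk" has 1 vowel. The stems with 1 vowel (lek → lekesh, kin → kinesh, hak → hakesh) add -esh.
The other pattern: stems with 3 vowels add mi- … -eka around the stem.
So suk → sukesh.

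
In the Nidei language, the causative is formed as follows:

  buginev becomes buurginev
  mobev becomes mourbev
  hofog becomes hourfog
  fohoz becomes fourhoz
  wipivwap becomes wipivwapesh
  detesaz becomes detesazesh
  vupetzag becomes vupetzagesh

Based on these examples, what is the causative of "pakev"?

fohoz and detesaz both end in -z yet inflect differently (fourhoz, detesazesh), so the final letter is not what conditions the rule; the last vowel is.
"pakev" has last vowel 'e'. The stems whose last vowel is 'e' (buginev → buurginev, mobev → mourbev) insert -ur- after the first vowel.
The other pattern: stems whose last vowel is 'a' add -esh.
So pakev → paurkev.

paurkev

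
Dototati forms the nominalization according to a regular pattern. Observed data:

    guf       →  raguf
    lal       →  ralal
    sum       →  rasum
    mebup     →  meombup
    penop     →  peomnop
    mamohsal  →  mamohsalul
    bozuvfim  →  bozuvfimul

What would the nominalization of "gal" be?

lal and mamohsal both end in -l yet inflect differently (ralal, mamohsalul), so the final letter is not what conditions the rule; the number of vowels is.
"gal" has 1 vowel. The stems with 1 vowel (guf → raguf, lal → ralal, sum → rasum) add the prefix ra-.
The other patterns: stems with 2 vowels insert -om- after the first vowel; stems with 3 vowels add -ul.
So gal → ragal.

ragal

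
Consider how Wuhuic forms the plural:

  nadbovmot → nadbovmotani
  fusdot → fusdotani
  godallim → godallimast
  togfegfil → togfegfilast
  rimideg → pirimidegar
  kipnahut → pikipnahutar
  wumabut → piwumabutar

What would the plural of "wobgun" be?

nadbovmot and kipnahut both end in -t yet inflect differently (nadbovmotani, pikipnahutar), so the final letter is not what conditions the rule; the last vowel is.
"wobgun" has last vowel 'u'. The stems whose last vowel is 'u' (kipnahut → pikipnahutar, wumabut → piwumabutar) add pi- … -ar around the stem.
The other patterns: stems whose last vowel is 'o' add -ani; stems whose last vowel is 'i' add -ast.
So wobgun → piwobgunar.

piwobgunar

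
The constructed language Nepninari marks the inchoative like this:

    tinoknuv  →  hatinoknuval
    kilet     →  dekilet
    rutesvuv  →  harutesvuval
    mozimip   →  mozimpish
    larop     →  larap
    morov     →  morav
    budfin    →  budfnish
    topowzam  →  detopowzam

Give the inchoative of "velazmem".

develazmem

morov and rutesvuv both end in -v yet inflect differently (morav, harutesvuval), so the final letter is not what conditions the rule; the last vowel is.
"velazmem" has last vowel 'e'. The one such stem in the data (kilet → dekilet) adds the prefix de-, so the same rule applies.
So velazmem → develazmem.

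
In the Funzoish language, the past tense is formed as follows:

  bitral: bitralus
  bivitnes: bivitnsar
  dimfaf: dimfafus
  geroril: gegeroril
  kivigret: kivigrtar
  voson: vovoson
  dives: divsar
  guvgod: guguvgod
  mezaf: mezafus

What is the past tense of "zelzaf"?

bitral and geroril both end in -l yet inflect differently (bitralus, gegeroril), so the final letter is not what conditions the rule; the last vowel is.
"zelzaf" has last vowel 'a'. The stems whose last vowel is 'a' (mezaf → mezafus, dimfaf → dimfafus, bitral → bitralus) add -us.
So zelzaf → zelzafus.

zelzafus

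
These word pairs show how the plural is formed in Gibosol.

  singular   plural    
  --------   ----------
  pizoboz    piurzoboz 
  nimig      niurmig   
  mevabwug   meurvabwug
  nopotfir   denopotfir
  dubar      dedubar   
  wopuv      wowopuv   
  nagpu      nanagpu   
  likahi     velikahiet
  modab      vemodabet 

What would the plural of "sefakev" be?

sesefakev

"sefakev" ends in -v. The one such stem in the data (wopuv → wowopuv) repeats the first consonant+vowel as a prefix (as does nagpu), so the same rule applies.
The other patterns: stems ending in -g or -z insert -ur- after the first vowel; stems ending in -r add the prefix de-; stems ending in -b or -i add ve- … -et around the stem.
So sefakev → sesefakev.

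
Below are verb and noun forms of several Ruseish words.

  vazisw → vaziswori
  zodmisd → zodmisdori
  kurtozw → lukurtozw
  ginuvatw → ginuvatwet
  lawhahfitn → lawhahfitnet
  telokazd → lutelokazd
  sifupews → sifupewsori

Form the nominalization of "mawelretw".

"mawelretw" has second-to-last letter 't'. The stems whose second-to-last letter is 't' (lawhahfitn → lawhahfitnet, ginuvatw → ginuvatwet) add -et.
The other patterns: stems whose second-to-last letter is 'z' add the prefix lu-; stems whose second-to-last letter is 's' or 'w' add -ori.
So mawelretw → mawelretwet.

mawelretwet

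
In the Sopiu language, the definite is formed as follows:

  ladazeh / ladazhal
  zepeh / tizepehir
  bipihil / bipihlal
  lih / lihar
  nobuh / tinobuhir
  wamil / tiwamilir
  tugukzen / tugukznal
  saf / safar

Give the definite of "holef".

tiholefir

lih and nobuh both end in -h yet inflect differently (lihar, tinobuhir), so the final letter is not what conditions the rule; the number of vowels is.
"holef" has 2 vowels. The stems with 2 vowels (nobuh → tinobuhir, zepeh → tizepehir, wamil → tiwamilir) add ti- … -ir around the stem.
The other patterns: stems with 1 vowel add -ar; stems with 3 vowels delete the last vowel and add -al.
So holef → tiholefir.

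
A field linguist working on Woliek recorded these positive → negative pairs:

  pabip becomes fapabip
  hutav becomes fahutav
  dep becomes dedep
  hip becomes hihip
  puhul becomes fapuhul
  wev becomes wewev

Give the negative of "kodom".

wev and hutav both end in -v yet inflect differently (wewev, fahutav), so the final letter is not what conditions the rule; the number of vowels is.
"kodom" has 2 vowels. The stems with 2 vowels (hutav → fahutav, puhul → fapuhul, pabip → fapabip) add the prefix fa-.
The other pattern: stems with 1 vowel repeat the first consonant+vowel as a prefix.
So kodom → fakodom.

fakodom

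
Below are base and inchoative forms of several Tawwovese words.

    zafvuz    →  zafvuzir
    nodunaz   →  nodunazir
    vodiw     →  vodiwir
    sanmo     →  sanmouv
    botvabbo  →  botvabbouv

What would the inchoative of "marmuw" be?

sanmo and vodiw both have 2 vowels yet inflect differently (sanmouv, vodiwir), so the number of vowels is not what conditions the rule; the final letter is.
"marmuw" ends in -w. The one such stem in the data (vodiw → vodiwir) adds -ir, so the same rule applies.
The other pattern: stems ending in -o add -uv.
So marmuw → marmuwir.

marmuwir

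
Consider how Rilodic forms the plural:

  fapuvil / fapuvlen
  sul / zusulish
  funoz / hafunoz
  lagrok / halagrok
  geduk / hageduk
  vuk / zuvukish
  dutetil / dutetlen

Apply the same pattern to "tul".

"tul" has 1 vowel. The stems with 1 vowel (sul → zusulish, vuk → zuvukish) add zu- … -ish around the stem.
The other patterns: stems with 2 vowels add the prefix ha-; stems with 3 vowels delete the last vowel and add -en.
So tul → zutulish.

zutulish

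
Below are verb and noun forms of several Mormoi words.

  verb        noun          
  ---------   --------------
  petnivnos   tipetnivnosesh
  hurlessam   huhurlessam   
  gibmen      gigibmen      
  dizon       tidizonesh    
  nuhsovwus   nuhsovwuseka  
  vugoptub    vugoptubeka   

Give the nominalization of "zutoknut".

"zutoknut" has last vowel 'u'. The stems whose last vowel is 'u' (vugoptub → vugoptubeka, nuhsovwus → nuhsovwuseka) add -eka.
So zutoknut → zutoknuteka.

zutoknuteka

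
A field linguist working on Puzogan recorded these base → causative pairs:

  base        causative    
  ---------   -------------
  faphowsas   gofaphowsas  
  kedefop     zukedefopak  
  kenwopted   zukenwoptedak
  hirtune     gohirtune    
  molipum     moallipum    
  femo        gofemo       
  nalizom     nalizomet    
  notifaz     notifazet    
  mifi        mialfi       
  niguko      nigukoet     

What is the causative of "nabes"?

"nabes" begins with n-. The stems beginning with n- (nalizom → nalizomet, niguko → nigukoet, notifaz → notifazet) add -et.
So nabes → nabeset.

nabeset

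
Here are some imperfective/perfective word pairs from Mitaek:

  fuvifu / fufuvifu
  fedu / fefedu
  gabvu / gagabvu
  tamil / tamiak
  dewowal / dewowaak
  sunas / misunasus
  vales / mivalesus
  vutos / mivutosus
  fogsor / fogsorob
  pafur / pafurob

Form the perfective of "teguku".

dewowal and sunas both have last vowel 'a' yet inflect differently (dewowaak, misunasus), so the last vowel is not what conditions the rule; the final letter is.
"teguku" ends in -u. The stems ending in -u (fuvifu → fufuvifu, fedu → fefedu, gabvu → gagabvu) repeat the first consonant+vowel as a prefix.
So teguku → teteguku.

teteguku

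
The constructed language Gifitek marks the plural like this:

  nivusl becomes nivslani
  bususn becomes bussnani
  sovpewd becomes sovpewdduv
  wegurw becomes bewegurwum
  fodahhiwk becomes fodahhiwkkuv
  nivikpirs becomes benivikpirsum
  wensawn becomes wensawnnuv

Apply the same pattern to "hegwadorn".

behegwadornum

wensawn and bususn both end in -n yet inflect differently (wensawnnuv, bussnani), so the final letter is not what conditions the rule; the second-to-last letter is.
"hegwadorn" has second-to-last letter 'r'. The stems whose second-to-last letter is 'r' (wegurw → bewegurwum, nivikpirs → benivikpirsum) add be- … -um around the stem.
The other patterns: stems whose second-to-last letter is 'w' double the final consonant and add -uv; stems whose second-to-last letter is 's' delete the last vowel and add -ani.
So hegwadorn → behegwadornum.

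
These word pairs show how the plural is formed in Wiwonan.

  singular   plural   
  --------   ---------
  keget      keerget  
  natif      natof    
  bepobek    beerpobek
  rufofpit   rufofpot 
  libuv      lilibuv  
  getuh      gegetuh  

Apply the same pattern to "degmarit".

keget and rufofpit both end in -t yet inflect differently (keerget, rufofpot), so the final letter is not what conditions the rule; the last vowel is.
"degmarit" has last vowel 'i'. The stems whose last vowel is 'i' (natif → natof, rufofpit → rufofpot) change the last vowel to 'o'.
The other patterns: stems whose last vowel is 'e' insert -er- after the first vowel; stems whose last vowel is 'u' repeat the first consonant+vowel as a prefix.
So degmarit → degmarot.

degmarot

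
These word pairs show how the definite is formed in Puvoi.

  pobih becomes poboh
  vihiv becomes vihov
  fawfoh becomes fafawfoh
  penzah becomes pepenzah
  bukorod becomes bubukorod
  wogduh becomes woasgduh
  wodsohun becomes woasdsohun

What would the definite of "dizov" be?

"dizov" has last vowel 'o'. The stems whose last vowel is 'o' (fawfoh → fafawfoh, bukorod → bubukorod) repeat the first consonant+vowel as a prefix.
So dizov → didizov.

didizov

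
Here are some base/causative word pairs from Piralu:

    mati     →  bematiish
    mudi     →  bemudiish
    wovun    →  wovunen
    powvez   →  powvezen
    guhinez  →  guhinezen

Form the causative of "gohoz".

mati and powvez both have 2 vowels yet inflect differently (bematiish, powvezen), so the number of vowels is not what conditions the rule; whether the stem ends in a vowel or a consonant is.
"gohoz" ends in a consonant. The stems ending in a consonant (powvez → powvezen, wovun → wovunen, guhinez → guhinezen) add -en.
So gohoz → gohozen.

gohozen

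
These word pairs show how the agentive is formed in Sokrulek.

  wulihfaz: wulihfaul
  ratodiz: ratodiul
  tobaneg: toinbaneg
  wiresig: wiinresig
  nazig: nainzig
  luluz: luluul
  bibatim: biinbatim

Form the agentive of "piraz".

ratodiz and wiresig both have last vowel 'i' yet inflect differently (ratodiul, wiinresig), so the last vowel is not what conditions the rule; the final letter is.
"piraz" ends in -z. The stems ending in -z (luluz → luluul, ratodiz → ratodiul, wulihfaz → wulihfaul) drop the final letter and add -ul.
The other pattern: stems ending in -g or -m insert -in- after the first vowel.
So piraz → piraul.

piraul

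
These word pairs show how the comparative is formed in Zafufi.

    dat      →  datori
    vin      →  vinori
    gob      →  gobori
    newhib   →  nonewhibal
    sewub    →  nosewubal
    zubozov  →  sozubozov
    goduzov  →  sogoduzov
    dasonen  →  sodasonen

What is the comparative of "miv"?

gob and newhib both end in -b yet inflect differently (gobori, nonewhibal), so the final letter is not what conditions the rule; the number of vowels is.
"miv" has 1 vowel. The stems with 1 vowel (dat → datori, vin → vinori, gob → gobori) add -ori.
The other patterns: stems with 2 vowels add no- … -al around the stem; stems with 3 vowels add the prefix so-.
So miv → mivori.

mivori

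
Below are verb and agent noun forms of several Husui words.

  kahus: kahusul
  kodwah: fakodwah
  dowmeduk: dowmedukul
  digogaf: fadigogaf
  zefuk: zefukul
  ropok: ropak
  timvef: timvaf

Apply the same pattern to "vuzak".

dowmeduk and ropok both end in -k yet inflect differently (dowmedukul, ropak), so the final letter is not what conditions the rule; the last vowel is.
"vuzak" has last vowel 'a'. The stems whose last vowel is 'a' (digogaf → fadigogaf, kodwah → fakodwah) add the prefix fa-.
So vuzak → favuzak.

favuzak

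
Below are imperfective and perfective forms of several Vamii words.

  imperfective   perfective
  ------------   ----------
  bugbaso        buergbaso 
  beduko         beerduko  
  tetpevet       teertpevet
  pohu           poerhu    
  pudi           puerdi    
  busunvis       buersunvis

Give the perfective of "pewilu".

Every pair shown (bugbaso → buergbaso, beduko → beerduko, tetpevet → teertpevet, …) follows the same rule: insert -er- after the first vowel.
So pewilu → peerwilu.

peerwilu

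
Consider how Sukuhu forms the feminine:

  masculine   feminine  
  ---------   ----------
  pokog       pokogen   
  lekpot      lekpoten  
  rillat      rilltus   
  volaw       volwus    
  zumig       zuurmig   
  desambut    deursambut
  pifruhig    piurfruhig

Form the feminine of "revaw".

revwus

lekpot and rillat both end in -t yet inflect differently (lekpoten, rilltus), so the final letter is not what conditions the rule; the last vowel is.
"revaw" has last vowel 'a'. The stems whose last vowel is 'a' (rillat → rilltus, volaw → volwus) delete the last vowel and add -us.
So revaw → revwus.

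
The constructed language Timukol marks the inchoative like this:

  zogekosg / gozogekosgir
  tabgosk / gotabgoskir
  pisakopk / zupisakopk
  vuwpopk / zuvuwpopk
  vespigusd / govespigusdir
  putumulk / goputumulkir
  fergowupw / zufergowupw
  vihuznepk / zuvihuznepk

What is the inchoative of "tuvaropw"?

zutuvaropw

"tuvaropw" has second-to-last letter 'p'. The stems whose second-to-last letter is 'p' (vihuznepk → zuvihuznepk, fergowupw → zufergowupw, vuwpopk → zuvuwpopk) add the prefix zu-.
The other pattern: stems whose second-to-last letter is 'l' or 's' add go- … -ir around the stem.
So tuvaropw → zutuvaropw.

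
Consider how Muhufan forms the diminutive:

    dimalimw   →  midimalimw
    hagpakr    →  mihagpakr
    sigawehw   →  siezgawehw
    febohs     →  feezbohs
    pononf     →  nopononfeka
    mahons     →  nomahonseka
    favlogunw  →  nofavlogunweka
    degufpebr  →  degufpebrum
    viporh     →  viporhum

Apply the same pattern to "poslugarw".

"poslugarw" has second-to-last letter 'r'. The one such stem in the data (viporh → viporhum) adds -um, so the same rule applies.
The other patterns: stems whose second-to-last letter is 'k' or 'm' add the prefix mi-; stems whose second-to-last letter is 'h' insert -ez- after the first vowel; stems whose second-to-last letter is 'n' add no- … -eka around the stem.
So poslugarw → poslugarwum.

poslugarwum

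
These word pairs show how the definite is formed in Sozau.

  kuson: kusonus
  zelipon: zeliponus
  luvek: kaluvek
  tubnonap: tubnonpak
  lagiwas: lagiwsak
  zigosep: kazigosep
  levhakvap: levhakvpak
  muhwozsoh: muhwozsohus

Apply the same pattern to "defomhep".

"defomhep" has last vowel 'e'. The stems whose last vowel is 'e' (luvek → kaluvek, zigosep → kazigosep) add the prefix ka-.
The other patterns: stems whose last vowel is 'a' delete the last vowel and add -ak; stems whose last vowel is 'o' add -us.
So defomhep → kadefomhep.

kadefomhep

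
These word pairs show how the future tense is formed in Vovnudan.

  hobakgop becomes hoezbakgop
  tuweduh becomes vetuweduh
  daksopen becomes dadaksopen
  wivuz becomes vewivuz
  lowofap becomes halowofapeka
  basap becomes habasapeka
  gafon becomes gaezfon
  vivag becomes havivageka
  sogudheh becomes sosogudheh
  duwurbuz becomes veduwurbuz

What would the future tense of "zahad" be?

"zahad" has last vowel 'a'. The stems whose last vowel is 'a' (vivag → havivageka, lowofap → halowofapeka, basap → habasapeka) add ha- … -eka around the stem.
So zahad → hazahadeka.

hazahadeka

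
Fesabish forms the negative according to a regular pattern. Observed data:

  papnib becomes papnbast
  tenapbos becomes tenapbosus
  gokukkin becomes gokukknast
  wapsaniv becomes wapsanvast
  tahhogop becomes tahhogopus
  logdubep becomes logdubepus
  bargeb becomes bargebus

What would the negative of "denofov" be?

denofovus

"denofov" has last vowel 'o'. The stems whose last vowel is 'o' (tahhogop → tahhogopus, tenapbos → tenapbosus) add -us.
So denofov → denofovus.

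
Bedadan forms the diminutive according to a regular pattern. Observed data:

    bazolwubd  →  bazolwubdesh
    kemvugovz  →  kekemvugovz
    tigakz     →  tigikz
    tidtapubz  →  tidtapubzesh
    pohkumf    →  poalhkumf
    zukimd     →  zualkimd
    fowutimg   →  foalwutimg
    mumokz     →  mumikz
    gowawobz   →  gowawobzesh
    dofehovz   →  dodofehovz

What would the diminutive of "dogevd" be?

dodogevd

"dogevd" has second-to-last letter 'v'. The stems whose second-to-last letter is 'v' (kemvugovz → kekemvugovz, dofehovz → dodofehovz) repeat the first consonant+vowel as a prefix.
So dogevd → dodogevd.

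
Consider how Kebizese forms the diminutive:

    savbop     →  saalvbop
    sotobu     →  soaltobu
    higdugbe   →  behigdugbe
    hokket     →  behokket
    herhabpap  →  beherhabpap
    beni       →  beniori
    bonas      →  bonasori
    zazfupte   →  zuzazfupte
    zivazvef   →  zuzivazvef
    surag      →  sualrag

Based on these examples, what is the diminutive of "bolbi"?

savbop and herhabpap both end in -p yet inflect differently (saalvbop, beherhabpap), so the final letter is not what conditions the rule; the first letter is.
"bolbi" begins with b-. The stems beginning with b- (bonas → bonasori, beni → beniori) add -ori.
The other patterns: stems beginning with s- insert -al- after the first vowel; stems beginning with h- add the prefix be-; stems beginning with z- add the prefix zu-.
So bolbi → bolbiori.

bolbiori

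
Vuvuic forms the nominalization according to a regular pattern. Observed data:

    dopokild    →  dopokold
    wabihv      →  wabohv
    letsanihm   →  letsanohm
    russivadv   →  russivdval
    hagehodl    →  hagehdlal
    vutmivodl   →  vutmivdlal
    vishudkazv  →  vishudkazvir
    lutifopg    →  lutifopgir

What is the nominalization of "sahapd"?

wabihv and russivadv both end in -v yet inflect differently (wabohv, russivdval), so the final letter is not what conditions the rule; the second-to-last letter is.
"sahapd" has second-to-last letter 'p'. The one such stem in the data (lutifopg → lutifopgir) adds -ir, so the same rule applies.
So sahapd → sahapdir.

sahapdir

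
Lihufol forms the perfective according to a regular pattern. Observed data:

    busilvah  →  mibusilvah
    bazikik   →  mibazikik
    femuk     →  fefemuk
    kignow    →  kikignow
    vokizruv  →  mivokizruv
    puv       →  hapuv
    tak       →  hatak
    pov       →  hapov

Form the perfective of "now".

tak and femuk both end in -k yet inflect differently (hatak, fefemuk), so the final letter is not what conditions the rule; the number of vowels is.
"now" has 1 vowel. The stems with 1 vowel (puv → hapuv, pov → hapov, tak → hatak) add the prefix ha-.
So now → hanow.

hanow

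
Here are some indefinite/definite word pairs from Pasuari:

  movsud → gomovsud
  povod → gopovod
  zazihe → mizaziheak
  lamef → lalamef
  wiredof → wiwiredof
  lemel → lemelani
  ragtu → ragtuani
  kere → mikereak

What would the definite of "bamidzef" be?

babamidzef

kere and lamef both have last vowel 'e' yet inflect differently (mikereak, lalamef), so the last vowel is not what conditions the rule; the final letter is.
"bamidzef" ends in -f. The stems ending in -f (lamef → lalamef, wiredof → wiwiredof) repeat the first consonant+vowel as a prefix.
So bamidzef → babamidzef.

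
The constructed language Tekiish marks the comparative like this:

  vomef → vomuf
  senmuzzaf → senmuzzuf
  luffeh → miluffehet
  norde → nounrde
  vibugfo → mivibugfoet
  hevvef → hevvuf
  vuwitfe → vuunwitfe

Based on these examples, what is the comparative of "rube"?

ruunbe

norde and hevvef both have last vowel 'e' yet inflect differently (nounrde, hevvuf), so the last vowel is not what conditions the rule; the final letter is.
"rube" ends in -e. The stems ending in -e (norde → nounrde, vuwitfe → vuunwitfe) insert -un- after the first vowel.
The other patterns: stems ending in -f change the last vowel to 'u'; stems ending in -h or -o add mi- … -et around the stem.
So rube → ruunbe.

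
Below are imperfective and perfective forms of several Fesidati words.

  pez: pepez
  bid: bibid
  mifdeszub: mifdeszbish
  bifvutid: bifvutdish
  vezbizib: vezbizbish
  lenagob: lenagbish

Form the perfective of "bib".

bid and bifvutid both end in -d yet inflect differently (bibid, bifvutdish), so the final letter is not what conditions the rule; the number of vowels is.
"bib" has 1 vowel. The stems with 1 vowel (pez → pepez, bid → bibid) repeat the first consonant+vowel as a prefix.
The other pattern: stems with 3 vowels delete the last vowel and add -ish.
So bib → bibib.

bibib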